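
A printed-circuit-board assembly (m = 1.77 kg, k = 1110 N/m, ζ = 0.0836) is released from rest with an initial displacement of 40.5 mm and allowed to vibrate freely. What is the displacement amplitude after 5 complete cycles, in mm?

Logarithmic decrement δ = 2πζ/√(1 − ζ²) = 2π × 0.08360/√(1 − 0.00699) = 0.5271.
After n cycles, x_n/x₀ = e^(−nδ), so x_5 = 40.5 × e^(−5 × 0.5271) = 40.5 × 0.07168 = 2.903 mm.

2.90 mm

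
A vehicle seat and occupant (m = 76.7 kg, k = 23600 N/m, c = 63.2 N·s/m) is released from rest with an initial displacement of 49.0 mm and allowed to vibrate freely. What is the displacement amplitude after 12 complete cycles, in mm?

8.33 mm

ζ = c/(2√(km)) = 63.2/(2√(23600 × 76.7)) = 63.2/2691 = 0.02349.
Logarithmic decrement δ = 2πζ/√(1 − ζ²) = 2π × 0.02349/√(1 − 0.000552) = 0.1476.
After n cycles, x_n/x₀ = e^(−nδ), so x_12 = 49.0 × e^(−12 × 0.1476) = 49.0 × 0.1701 = 8.335 mm.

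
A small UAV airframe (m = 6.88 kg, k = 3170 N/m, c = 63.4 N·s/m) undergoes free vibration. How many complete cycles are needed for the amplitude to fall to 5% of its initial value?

3 cycles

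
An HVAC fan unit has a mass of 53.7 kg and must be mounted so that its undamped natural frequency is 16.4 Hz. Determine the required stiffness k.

ω_n = 2πf_n = 2π × 16.4 = 103.0 rad/s.
k = m·ω_n² = 53.7 × 103.0² = 53.7 × 10620 = 570200 N/m.

570000 N/m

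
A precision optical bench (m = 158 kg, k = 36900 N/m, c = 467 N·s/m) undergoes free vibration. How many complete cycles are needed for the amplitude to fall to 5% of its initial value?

5 cycles

ζ = c/(2√(km)) = 467/(2√(36900 × 158)) = 467/4829 = 0.09670.
Logarithmic decrement δ = 2πζ/√(1 − ζ²) = 2π × 0.09670/√(1 − 0.00935) = 0.6105.
x_n/x₀ = e^(−nδ) ≤ 0.05; take ln: n ≥ ln(1/0.05)/δ = 2.996/0.6105 = 4.907.
So 5 complete cycles are required.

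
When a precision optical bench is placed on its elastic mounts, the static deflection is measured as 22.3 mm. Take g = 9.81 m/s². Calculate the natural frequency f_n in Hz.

ω_n = √(g/δ_st) = √(9.81/0.0223) = √439.9 = 20.97 rad/s.
f_n = ω_n/(2π) = 20.97/6.283 = 3.338 Hz.

3.34 Hz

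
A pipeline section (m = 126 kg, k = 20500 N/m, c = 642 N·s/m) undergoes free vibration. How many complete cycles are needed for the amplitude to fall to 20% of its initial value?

ζ = c/(2√(km)) = 642/(2√(20500 × 126)) = 642/3214 = 0.1997.
Logarithmic decrement δ = 2πζ/√(1 − ζ²) = 2π × 0.1997/√(1 − 0.0399) = 1.281.
x_n/x₀ = e^(−nδ) ≤ 0.2; take ln: n ≥ ln(1/0.2)/δ = 1.609/1.281 = 1.257.
So 2 complete cycles are required.

2 cycles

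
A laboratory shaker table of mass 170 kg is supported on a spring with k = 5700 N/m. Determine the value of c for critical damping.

c_c = 2√(k·m) = 2√(5700 × 170) = 2 × 984.4 = 1969 N·s/m.

1970 N·s/m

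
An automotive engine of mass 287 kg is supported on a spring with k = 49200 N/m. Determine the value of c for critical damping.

c_c = 2√(k·m) = 2√(49200 × 287) = 2 × 3758 = 7515 N·s/m.

7520 N·s/m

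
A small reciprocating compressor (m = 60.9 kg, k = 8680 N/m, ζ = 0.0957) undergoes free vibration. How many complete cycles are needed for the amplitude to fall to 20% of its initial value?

3 cycles

Logarithmic decrement δ = 2πζ/√(1 − ζ²) = 2π × 0.09570/√(1 − 0.00916) = 0.6041.
x_n/x₀ = e^(−nδ) ≤ 0.2; take ln: n ≥ ln(1/0.2)/δ = 1.609/0.6041 = 2.664.
So 3 complete cycles are required.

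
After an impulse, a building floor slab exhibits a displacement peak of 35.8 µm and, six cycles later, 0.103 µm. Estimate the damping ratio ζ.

Logarithmic decrement δ = (1/n)·ln(x₀/x_n) = (1/6)·ln(35.8/0.103) = (1/6)·ln(347.6) = 0.9752.
ζ = δ/√(4π² + δ²) = 0.9752/√(39.48 + 0.951) = 0.9752/6.358 = 0.1534.

0.153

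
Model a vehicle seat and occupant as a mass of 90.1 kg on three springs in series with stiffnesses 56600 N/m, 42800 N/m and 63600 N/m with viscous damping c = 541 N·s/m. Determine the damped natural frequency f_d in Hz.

Series springs: 1/k_eq = 1/56600 + 1/42800 + 1/63600 = 5.676×10^-5, so k_eq = 17620 N/m.
ω_n = √(k_eq/m) = √(17620/90.1) = 13.98 rad/s.
Critical damping c_c = 2√(k_eq·m) = 2√(17620 × 90.1) = 2520 N·s/m, so ζ = c/c_c = 541/2520 = 0.2147.
ω_d = ω_n√(1 − ζ²) = 13.98 × √(1 − 0.0461) = 13.66 rad/s.
f_d = ω_d/(2π) = 2.174 Hz.

2.17 Hz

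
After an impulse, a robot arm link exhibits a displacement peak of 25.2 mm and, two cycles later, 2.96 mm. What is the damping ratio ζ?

0.168

Logarithmic decrement δ = (1/n)·ln(x₀/x_n) = (1/2)·ln(25.2/2.96) = (1/2)·ln(8.514) = 1.071.
ζ = δ/√(4π² + δ²) = 1.071/√(39.48 + 1.15) = 1.071/6.374 = 0.1680.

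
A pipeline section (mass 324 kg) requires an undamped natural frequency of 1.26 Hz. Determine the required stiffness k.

20300 N/m

ω_n = 2πf_n = 2π × 1.26 = 7.917 rad/s.
k = m·ω_n² = 324 × 7.917² = 324 × 62.68 = 20310 N/m.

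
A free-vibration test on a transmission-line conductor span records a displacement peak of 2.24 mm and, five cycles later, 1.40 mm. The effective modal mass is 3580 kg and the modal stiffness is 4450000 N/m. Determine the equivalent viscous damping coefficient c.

3780 N·s/m

Logarithmic decrement δ = (1/n)·ln(x₀/x_n) = (1/5)·ln(2.24/1.40) = (1/5)·ln(1.600) = 0.09400.
ζ = δ/√(4π² + δ²) = 0.09400/√(39.48 + 0.00884) = 0.09400/6.284 = 0.01496.
c = ζ · 2√(km) = 0.01496 × 2√(4450000 × 3580) = 0.01496 × 252400 = 3776 N·s/m.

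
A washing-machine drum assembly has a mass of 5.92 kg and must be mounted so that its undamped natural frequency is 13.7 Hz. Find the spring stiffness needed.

43900 N/m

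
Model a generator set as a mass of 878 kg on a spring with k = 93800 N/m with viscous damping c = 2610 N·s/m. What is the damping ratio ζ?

ω_n = √(k/m) = √(93800/878) = 10.34 rad/s.
Critical damping c_c = 2√(k·m) = 2√(93800 × 878) = 18150 N·s/m, so ζ = c/c_c = 2610/18150 = 0.1438.

0.144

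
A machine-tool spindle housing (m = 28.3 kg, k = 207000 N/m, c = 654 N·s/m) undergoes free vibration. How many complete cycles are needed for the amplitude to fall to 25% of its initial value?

2 cycles

ζ = c/(2√(km)) = 654/(2√(207000 × 28.3)) = 654/4841 = 0.1351.
Logarithmic decrement δ = 2πζ/√(1 − ζ²) = 2π × 0.1351/√(1 − 0.0183) = 0.8567.
x_n/x₀ = e^(−nδ) ≤ 0.25; take ln: n ≥ ln(1/0.25)/δ = 1.386/0.8567 = 1.618.
So 2 complete cycles are required.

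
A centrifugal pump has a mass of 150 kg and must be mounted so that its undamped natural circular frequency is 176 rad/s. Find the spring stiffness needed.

4650000 N/m

k = m·ω_n² = 150 × 176.0² = 150 × 30980 = 4646000 N/m.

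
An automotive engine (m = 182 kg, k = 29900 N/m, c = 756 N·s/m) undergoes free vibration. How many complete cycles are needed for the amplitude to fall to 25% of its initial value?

ζ = c/(2√(km)) = 756/(2√(29900 × 182)) = 756/4666 = 0.1620.
Logarithmic decrement δ = 2πζ/√(1 − ζ²) = 2π × 0.1620/√(1 − 0.0263) = 1.032.
x_n/x₀ = e^(−nδ) ≤ 0.25; take ln: n ≥ ln(1/0.25)/δ = 1.386/1.032 = 1.344.
So 2 complete cycles are required.

2 cycles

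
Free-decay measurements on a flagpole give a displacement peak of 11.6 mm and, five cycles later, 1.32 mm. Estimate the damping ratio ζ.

Logarithmic decrement δ = (1/n)·ln(x₀/x_n) = (1/5)·ln(11.6/1.32) = (1/5)·ln(8.788) = 0.4347.
ζ = δ/√(4π² + δ²) = 0.4347/√(39.48 + 0.189) = 0.4347/6.298 = 0.06902.

0.0690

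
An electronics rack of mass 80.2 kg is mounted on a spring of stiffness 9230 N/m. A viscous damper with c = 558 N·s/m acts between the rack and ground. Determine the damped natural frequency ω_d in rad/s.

ω_n = √(k/m) = √(9230/80.2) = 10.73 rad/s.
Critical damping c_c = 2√(k·m) = 2√(9230 × 80.2) = 1721 N·s/m, so ζ = c/c_c = 558/1721 = 0.3243.
ω_d = ω_n√(1 − ζ²) = 10.73 × √(1 − 0.105) = 10.15 rad/s.

10.1 rad/s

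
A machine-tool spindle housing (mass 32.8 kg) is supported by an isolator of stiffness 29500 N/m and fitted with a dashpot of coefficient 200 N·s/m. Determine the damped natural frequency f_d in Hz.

4.75 Hz

ω_n = √(k/m) = √(29500/32.8) = 29.99 rad/s.
Critical damping c_c = 2√(k·m) = 2√(29500 × 32.8) = 1967 N·s/m, so ζ = c/c_c = 200/1967 = 0.1017.
ω_d = ω_n√(1 − ζ²) = 29.99 × √(1 − 0.0103) = 29.83 rad/s.
f_d = ω_d/(2π) = 4.748 Hz.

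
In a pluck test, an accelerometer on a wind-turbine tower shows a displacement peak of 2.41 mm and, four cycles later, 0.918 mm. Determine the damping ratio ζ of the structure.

Logarithmic decrement δ = (1/n)·ln(x₀/x_n) = (1/4)·ln(2.41/0.918) = (1/4)·ln(2.625) = 0.2413.
ζ = δ/√(4π² + δ²) = 0.2413/√(39.48 + 0.0582) = 0.2413/6.288 = 0.03838.

0.0384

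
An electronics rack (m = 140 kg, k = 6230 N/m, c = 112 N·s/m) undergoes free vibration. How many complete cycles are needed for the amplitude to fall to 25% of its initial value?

4 cycles

ζ = c/(2√(km)) = 112/(2√(6230 × 140)) = 112/1868 = 0.05996.
Logarithmic decrement δ = 2πζ/√(1 − ζ²) = 2π × 0.05996/√(1 − 0.00360) = 0.3774.
x_n/x₀ = e^(−nδ) ≤ 0.25; take ln: n ≥ ln(1/0.25)/δ = 1.386/0.3774 = 3.673.
So 4 complete cycles are required.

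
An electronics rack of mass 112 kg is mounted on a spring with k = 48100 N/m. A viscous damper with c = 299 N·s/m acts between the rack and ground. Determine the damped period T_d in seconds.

ω_n = √(k/m) = √(48100/112) = 20.72 rad/s.
Critical damping c_c = 2√(k·m) = 2√(48100 × 112) = 4642 N·s/m, so ζ = c/c_c = 299/4642 = 0.06441.
ω_d = ω_n√(1 − ζ²) = 20.72 × √(1 − 0.00415) = 20.68 rad/s.
T_d = 2π/ω_d = 0.3038 s.

0.304 s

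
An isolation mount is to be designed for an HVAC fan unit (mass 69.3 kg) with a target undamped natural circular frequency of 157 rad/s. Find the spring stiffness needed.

1710000 N/m

k = m·ω_n² = 69.3 × 157.0² = 69.3 × 24650 = 1708000 N/m.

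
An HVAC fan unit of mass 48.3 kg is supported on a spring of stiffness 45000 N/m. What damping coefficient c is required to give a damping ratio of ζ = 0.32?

944 N·s/m

c_c = 2√(k·m) = 2√(45000 × 48.3) = 2949 N·s/m.
c = ζ·c_c = 0.32 × 2949 = 943.5 N·s/m.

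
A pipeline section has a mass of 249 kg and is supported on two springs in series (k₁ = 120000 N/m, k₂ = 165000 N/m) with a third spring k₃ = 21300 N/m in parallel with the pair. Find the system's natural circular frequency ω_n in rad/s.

19.1 rad/s

Series pair: k_s = k₁k₂/(k₁+k₂) = (120000)(165000)/(120000 + 165000) = 69470 N/m. In parallel with k₃: k_eq = 69470 + 21300 = 90770 N/m.
ω_n = √(k_eq/m) = √(90770/249) = √364.6 = 19.09 rad/s.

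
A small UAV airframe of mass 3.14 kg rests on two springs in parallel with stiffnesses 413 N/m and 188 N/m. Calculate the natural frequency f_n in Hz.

2.20 Hz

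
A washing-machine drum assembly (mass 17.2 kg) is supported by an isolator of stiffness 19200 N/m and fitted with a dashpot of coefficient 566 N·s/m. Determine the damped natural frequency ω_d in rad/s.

ω_n = √(k/m) = √(19200/17.2) = 33.41 rad/s.
Critical damping c_c = 2√(k·m) = 2√(19200 × 17.2) = 1149 N·s/m, so ζ = c/c_c = 566/1149 = 0.4925.
ω_d = ω_n√(1 − ζ²) = 33.41 × √(1 − 0.243) = 29.08 rad/s.

29.1 rad/s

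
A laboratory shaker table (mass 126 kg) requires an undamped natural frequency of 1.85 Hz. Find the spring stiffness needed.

ω_n = 2πf_n = 2π × 1.85 = 11.62 rad/s.
k = m·ω_n² = 126 × 11.62² = 126 × 135.1 = 17020 N/m.

17000 N/m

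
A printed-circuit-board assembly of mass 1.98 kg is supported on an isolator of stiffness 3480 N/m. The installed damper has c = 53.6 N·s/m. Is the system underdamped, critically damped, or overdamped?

c_c = 2√(k·m) = 166.0 N·s/m; ζ = c/c_c = 53.6/166.0 = 0.323.
Since ζ < 1 the system is underdamped.

underdamped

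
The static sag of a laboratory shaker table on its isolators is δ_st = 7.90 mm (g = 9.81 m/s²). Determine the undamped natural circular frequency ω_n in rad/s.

ω_n = √(g/δ_st) = √(9.81/0.00790) = √1242 = 35.24 rad/s.

35.2 rad/s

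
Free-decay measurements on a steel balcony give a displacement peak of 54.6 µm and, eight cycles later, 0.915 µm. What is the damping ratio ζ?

Logarithmic decrement δ = (1/n)·ln(x₀/x_n) = (1/8)·ln(54.6/0.915) = (1/8)·ln(59.67) = 0.5111.
ζ = δ/√(4π² + δ²) = 0.5111/√(39.48 + 0.261) = 0.5111/6.304 = 0.08108.

0.0811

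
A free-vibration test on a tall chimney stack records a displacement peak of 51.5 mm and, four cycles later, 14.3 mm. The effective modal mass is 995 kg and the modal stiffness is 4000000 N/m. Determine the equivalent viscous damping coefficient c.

6420 N·s/m

Logarithmic decrement δ = (1/n)·ln(x₀/x_n) = (1/4)·ln(51.5/14.3) = (1/4)·ln(3.601) = 0.3203.
ζ = δ/√(4π² + δ²) = 0.3203/√(39.48 + 0.103) = 0.3203/6.291 = 0.05092.
c = ζ · 2√(km) = 0.05092 × 2√(4000000 × 995) = 0.05092 × 126200 = 6424 N·s/m.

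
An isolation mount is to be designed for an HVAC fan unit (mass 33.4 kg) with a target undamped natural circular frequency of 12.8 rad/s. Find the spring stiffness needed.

k = m·ω_n² = 33.4 × 12.80² = 33.4 × 163.8 = 5472 N/m.

5470 N/m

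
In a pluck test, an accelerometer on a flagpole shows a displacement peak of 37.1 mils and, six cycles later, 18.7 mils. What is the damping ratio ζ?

0.0182

Logarithmic decrement δ = (1/n)·ln(x₀/x_n) = (1/6)·ln(37.1/18.7) = (1/6)·ln(1.984) = 0.1142.
ζ = δ/√(4π² + δ²) = 0.1142/√(39.48 + 0.0130) = 0.1142/6.284 = 0.01817.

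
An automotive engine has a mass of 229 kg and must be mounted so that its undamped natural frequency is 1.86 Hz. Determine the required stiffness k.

31300 N/m

ω_n = 2πf_n = 2π × 1.86 = 11.69 rad/s.
k = m·ω_n² = 229 × 11.69² = 229 × 136.6 = 31280 N/m.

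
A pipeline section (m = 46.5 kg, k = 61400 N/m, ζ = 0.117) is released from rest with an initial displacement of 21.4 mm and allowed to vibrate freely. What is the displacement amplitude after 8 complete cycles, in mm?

Logarithmic decrement δ = 2πζ/√(1 − ζ²) = 2π × 0.1170/√(1 − 0.0137) = 0.7402.
After n cycles, x_n/x₀ = e^(−nδ), so x_8 = 21.4 × e^(−8 × 0.7402) = 21.4 × 0.002681 = 0.05736 mm.

0.0574 mm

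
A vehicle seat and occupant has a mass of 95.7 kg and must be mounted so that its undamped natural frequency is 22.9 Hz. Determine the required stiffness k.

1980000 N/m

ω_n = 2πf_n = 2π × 22.9 = 143.9 rad/s.
k = m·ω_n² = 95.7 × 143.9² = 95.7 × 20700 = 1981000 N/m.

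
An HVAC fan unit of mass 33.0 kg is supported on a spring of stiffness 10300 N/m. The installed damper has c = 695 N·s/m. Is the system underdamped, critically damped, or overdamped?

underdamped

c_c = 2√(k·m) = 1166 N·s/m; ζ = c/c_c = 695/1166 = 0.596.
Since ζ < 1 the system is underdamped.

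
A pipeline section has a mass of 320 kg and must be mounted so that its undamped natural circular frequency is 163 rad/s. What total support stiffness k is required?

k = m·ω_n² = 320 × 163.0² = 320 × 26570 = 8502000 N/m.

8500000 N/m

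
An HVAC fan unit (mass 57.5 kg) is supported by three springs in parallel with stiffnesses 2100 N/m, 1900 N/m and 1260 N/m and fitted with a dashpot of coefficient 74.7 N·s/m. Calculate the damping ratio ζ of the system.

Parallel springs add: k_eq = 2100 + 1900 + 1260 = 5260 N/m.
ω_n = √(k_eq/m) = √(5260/57.5) = 9.564 rad/s.
Critical damping c_c = 2√(k_eq·m) = 2√(5260 × 57.5) = 1100 N·s/m, so ζ = c/c_c = 74.7/1100 = 0.06791.

0.0679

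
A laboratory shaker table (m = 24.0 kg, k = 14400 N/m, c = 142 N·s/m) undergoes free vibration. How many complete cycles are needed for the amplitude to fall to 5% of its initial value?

ζ = c/(2√(km)) = 142/(2√(14400 × 24.0)) = 142/1176 = 0.1208.
Logarithmic decrement δ = 2πζ/√(1 − ζ²) = 2π × 0.1208/√(1 − 0.0146) = 0.7644.
x_n/x₀ = e^(−nδ) ≤ 0.05; take ln: n ≥ ln(1/0.05)/δ = 2.996/0.7644 = 3.919.
So 4 complete cycles are required.

4 cycles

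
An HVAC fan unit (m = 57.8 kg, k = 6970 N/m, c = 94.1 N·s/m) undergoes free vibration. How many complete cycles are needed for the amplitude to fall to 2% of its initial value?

9 cycles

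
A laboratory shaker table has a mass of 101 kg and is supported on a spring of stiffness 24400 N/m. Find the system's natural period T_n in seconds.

ω_n = √(k/m) = √(24400/101) = √241.6 = 15.54 rad/s.
T_n = 2π/ω_n = 6.283/15.54 = 0.4042 s.

0.404 s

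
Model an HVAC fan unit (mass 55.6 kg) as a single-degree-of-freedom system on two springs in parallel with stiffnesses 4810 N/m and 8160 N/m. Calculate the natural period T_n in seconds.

Parallel springs add: k_eq = 4810 + 8160 = 12970 N/m.
ω_n = √(k_eq/m) = √(12970/55.6) = √233.3 = 15.27 rad/s.
T_n = 2π/ω_n = 6.283/15.27 = 0.4114 s.

0.411 s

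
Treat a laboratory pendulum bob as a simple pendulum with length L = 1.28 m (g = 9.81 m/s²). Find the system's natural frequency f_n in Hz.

For a simple pendulum ω_n = √(g/L) = √(9.81/1.28) = √7.664 = 2.768 rad/s.
f_n = ω_n/(2π) = 2.768/6.283 = 0.4406 Hz.

0.441 Hz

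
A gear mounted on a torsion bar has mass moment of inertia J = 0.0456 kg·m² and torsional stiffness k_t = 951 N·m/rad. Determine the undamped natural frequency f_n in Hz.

ω_n = √(k_t/J) = √(951/0.0456) = √20860 = 144.4 rad/s.
f_n = ω_n/(2π) = 144.4/6.283 = 22.98 Hz.

23.0 Hz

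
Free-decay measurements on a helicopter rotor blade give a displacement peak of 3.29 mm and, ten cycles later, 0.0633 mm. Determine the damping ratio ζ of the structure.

0.0628

Logarithmic decrement δ = (1/n)·ln(x₀/x_n) = (1/10)·ln(3.29/0.0633) = (1/10)·ln(51.97) = 0.3951.
ζ = δ/√(4π² + δ²) = 0.3951/√(39.48 + 0.156) = 0.3951/6.296 = 0.06275.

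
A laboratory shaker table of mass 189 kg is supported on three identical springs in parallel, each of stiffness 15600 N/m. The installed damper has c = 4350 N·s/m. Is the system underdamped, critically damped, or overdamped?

underdamped

Parallel springs add: k_eq = 3 × 15600 = 46800 N/m.
c_c = 2√(k_eq·m) = 5948 N·s/m; ζ = c/c_c = 4350/5948 = 0.731.
Since ζ < 1 the system is underdamped.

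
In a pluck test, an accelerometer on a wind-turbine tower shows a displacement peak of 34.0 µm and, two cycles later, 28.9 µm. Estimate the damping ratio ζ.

0.0129

Logarithmic decrement δ = (1/n)·ln(x₀/x_n) = (1/2)·ln(34.0/28.9) = (1/2)·ln(1.176) = 0.08126.
ζ = δ/√(4π² + δ²) = 0.08126/√(39.48 + 0.00660) = 0.08126/6.284 = 0.01293.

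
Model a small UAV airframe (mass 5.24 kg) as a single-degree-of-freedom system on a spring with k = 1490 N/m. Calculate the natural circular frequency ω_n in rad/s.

ω_n = √(k/m) = √(1490/5.24) = √284.4 = 16.86 rad/s.

16.9 rad/s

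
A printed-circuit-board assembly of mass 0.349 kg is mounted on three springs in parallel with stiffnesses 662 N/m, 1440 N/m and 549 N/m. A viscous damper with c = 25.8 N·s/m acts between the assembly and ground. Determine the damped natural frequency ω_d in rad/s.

78.9 rad/s

Parallel springs add: k_eq = 662 + 1440 + 549 = 2651 N/m.
ω_n = √(k_eq/m) = √(2651/0.349) = 87.15 rad/s.
Critical damping c_c = 2√(k_eq·m) = 2√(2651 × 0.349) = 60.83 N·s/m, so ζ = c/c_c = 25.8/60.83 = 0.4241.
ω_d = ω_n√(1 − ζ²) = 87.15 × √(1 − 0.180) = 78.93 rad/s.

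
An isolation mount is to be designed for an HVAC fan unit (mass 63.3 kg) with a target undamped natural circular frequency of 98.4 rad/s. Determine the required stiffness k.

613000 N/m

k = m·ω_n² = 63.3 × 98.40² = 63.3 × 9683 = 612900 N/m.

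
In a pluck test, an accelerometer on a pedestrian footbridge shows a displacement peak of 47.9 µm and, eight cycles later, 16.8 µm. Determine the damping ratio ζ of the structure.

0.0208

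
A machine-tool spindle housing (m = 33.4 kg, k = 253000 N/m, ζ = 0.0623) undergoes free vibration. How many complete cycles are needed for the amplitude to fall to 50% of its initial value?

2 cycles

Logarithmic decrement δ = 2πζ/√(1 − ζ²) = 2π × 0.06230/√(1 − 0.00388) = 0.3922.
x_n/x₀ = e^(−nδ) ≤ 0.5; take ln: n ≥ ln(1/0.5)/δ = 0.6931/0.3922 = 1.767.
So 2 complete cycles are required.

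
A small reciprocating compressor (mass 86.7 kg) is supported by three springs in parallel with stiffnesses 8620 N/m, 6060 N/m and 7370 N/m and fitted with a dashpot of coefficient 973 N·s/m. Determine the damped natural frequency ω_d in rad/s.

14.9 rad/s

Parallel springs add: k_eq = 8620 + 6060 + 7370 = 22050 N/m.
ω_n = √(k_eq/m) = √(22050/86.7) = 15.95 rad/s.
Critical damping c_c = 2√(k_eq·m) = 2√(22050 × 86.7) = 2765 N·s/m, so ζ = c/c_c = 973/2765 = 0.3519.
ω_d = ω_n√(1 − ζ²) = 15.95 × √(1 − 0.124) = 14.93 rad/s.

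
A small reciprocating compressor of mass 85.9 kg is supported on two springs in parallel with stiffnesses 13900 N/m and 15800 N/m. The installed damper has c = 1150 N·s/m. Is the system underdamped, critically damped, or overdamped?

underdamped

Parallel springs add: k_eq = 13900 + 15800 = 29700 N/m.
c_c = 2√(k_eq·m) = 3195 N·s/m; ζ = c/c_c = 1150/3195 = 0.360.
Since ζ < 1 the system is underdamped.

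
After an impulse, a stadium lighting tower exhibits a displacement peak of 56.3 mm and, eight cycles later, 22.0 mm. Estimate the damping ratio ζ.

Logarithmic decrement δ = (1/n)·ln(x₀/x_n) = (1/8)·ln(56.3/22.0) = (1/8)·ln(2.559) = 0.1175.
ζ = δ/√(4π² + δ²) = 0.1175/√(39.48 + 0.0138) = 0.1175/6.284 = 0.01869.

0.0187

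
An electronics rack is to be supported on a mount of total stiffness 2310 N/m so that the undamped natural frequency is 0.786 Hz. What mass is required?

94.7 kg

ω_n = 2πf_n = 2π × 0.786 = 4.939 rad/s.
m = k/ω_n² = 2310/4.939² = 2310/24.39 = 94.71 kg.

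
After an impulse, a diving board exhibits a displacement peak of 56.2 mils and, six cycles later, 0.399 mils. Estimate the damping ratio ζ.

0.130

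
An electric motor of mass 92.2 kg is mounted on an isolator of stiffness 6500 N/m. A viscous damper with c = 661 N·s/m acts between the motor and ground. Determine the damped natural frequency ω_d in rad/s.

7.59 rad/s

ω_n = √(k/m) = √(6500/92.2) = 8.396 rad/s.
Critical damping c_c = 2√(k·m) = 2√(6500 × 92.2) = 1548 N·s/m, so ζ = c/c_c = 661/1548 = 0.4269.
ω_d = ω_n√(1 − ζ²) = 8.396 × √(1 − 0.182) = 7.593 rad/s.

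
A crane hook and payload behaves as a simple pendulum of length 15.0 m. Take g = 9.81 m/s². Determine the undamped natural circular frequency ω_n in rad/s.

For a simple pendulum ω_n = √(g/L) = √(9.81/15.0) = √0.6540 = 0.8087 rad/s.

0.809 rad/s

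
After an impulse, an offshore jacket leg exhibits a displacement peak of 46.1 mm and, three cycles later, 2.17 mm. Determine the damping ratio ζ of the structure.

0.160

Logarithmic decrement δ = (1/n)·ln(x₀/x_n) = (1/3)·ln(46.1/2.17) = (1/3)·ln(21.24) = 1.019.
ζ = δ/√(4π² + δ²) = 1.019/√(39.48 + 1.04) = 1.019/6.365 = 0.1600.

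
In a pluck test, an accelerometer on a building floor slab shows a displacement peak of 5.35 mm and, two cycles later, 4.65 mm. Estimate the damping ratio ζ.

0.0112

Logarithmic decrement δ = (1/n)·ln(x₀/x_n) = (1/2)·ln(5.35/4.65) = (1/2)·ln(1.151) = 0.07011.
ζ = δ/√(4π² + δ²) = 0.07011/√(39.48 + 0.00492) = 0.07011/6.284 = 0.01116.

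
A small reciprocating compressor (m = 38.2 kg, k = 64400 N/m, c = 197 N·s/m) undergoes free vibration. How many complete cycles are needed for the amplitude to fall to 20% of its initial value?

ζ = c/(2√(km)) = 197/(2√(64400 × 38.2)) = 197/3137 = 0.06280.
Logarithmic decrement δ = 2πζ/√(1 − ζ²) = 2π × 0.06280/√(1 − 0.00394) = 0.3954.
x_n/x₀ = e^(−nδ) ≤ 0.2; take ln: n ≥ ln(1/0.2)/δ = 1.609/0.3954 = 4.071.
So 5 complete cycles are required.

5 cycles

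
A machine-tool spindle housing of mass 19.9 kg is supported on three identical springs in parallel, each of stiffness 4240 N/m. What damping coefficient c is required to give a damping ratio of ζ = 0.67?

674 N·s/m

Parallel springs add: k_eq = 3 × 4240 = 12720 N/m.
c_c = 2√(k_eq·m) = 2√(12720 × 19.9) = 1006 N·s/m.
c = ζ·c_c = 0.67 × 1006 = 674.2 N·s/m.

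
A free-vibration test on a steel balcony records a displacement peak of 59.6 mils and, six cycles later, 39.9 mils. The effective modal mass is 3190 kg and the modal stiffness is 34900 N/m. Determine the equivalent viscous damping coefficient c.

225 N·s/m

Logarithmic decrement δ = (1/n)·ln(x₀/x_n) = (1/6)·ln(59.6/39.9) = (1/6)·ln(1.494) = 0.06688.
ζ = δ/√(4π² + δ²) = 0.06688/√(39.48 + 0.00447) = 0.06688/6.284 = 0.01064.
c = ζ · 2√(km) = 0.01064 × 2√(34900 × 3190) = 0.01064 × 21100 = 224.6 N·s/m.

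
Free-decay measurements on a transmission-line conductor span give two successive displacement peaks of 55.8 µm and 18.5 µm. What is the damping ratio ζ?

0.173

Logarithmic decrement δ = (1/n)·ln(x₀/x_n) = (1/1)·ln(55.8/18.5) = (1/1)·ln(3.016) = 1.104.
ζ = δ/√(4π² + δ²) = 1.104/√(39.48 + 1.22) = 1.104/6.379 = 0.1731.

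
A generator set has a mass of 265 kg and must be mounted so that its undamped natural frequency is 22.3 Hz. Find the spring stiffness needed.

5200000 N/m

ω_n = 2πf_n = 2π × 22.3 = 140.1 rad/s.
k = m·ω_n² = 265 × 140.1² = 265 × 19630 = 5203000 N/m.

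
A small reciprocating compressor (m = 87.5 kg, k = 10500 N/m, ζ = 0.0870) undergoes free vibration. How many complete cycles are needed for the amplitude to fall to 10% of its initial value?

5 cycles

Logarithmic decrement δ = 2πζ/√(1 − ζ²) = 2π × 0.08700/√(1 − 0.00757) = 0.5487.
x_n/x₀ = e^(−nδ) ≤ 0.1; take ln: n ≥ ln(1/0.1)/δ = 2.303/0.5487 = 4.196.
So 5 complete cycles are required.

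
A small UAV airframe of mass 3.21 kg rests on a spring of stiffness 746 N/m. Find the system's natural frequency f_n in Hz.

ω_n = √(k/m) = √(746.0/3.21) = √232.4 = 15.24 rad/s.
f_n = ω_n/(2π) = 15.24/6.283 = 2.426 Hz.

2.43 Hz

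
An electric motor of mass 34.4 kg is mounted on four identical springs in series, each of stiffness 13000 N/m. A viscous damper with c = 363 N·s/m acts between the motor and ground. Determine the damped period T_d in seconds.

0.770 s

Series springs: 1/k_eq = 4/13000, so k_eq = 13000/4 = 3250 N/m.
ω_n = √(k_eq/m) = √(3250/34.4) = 9.720 rad/s.
Critical damping c_c = 2√(k_eq·m) = 2√(3250 × 34.4) = 668.7 N·s/m, so ζ = c/c_c = 363/668.7 = 0.5428.
ω_d = ω_n√(1 − ζ²) = 9.720 × √(1 − 0.295) = 8.163 rad/s.
T_d = 2π/ω_d = 0.7697 s.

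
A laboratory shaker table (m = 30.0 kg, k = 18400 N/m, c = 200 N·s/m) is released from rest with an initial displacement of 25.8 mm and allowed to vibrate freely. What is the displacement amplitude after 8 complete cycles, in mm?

0.0280 mm

ζ = c/(2√(km)) = 200/(2√(18400 × 30.0)) = 200/1486 = 0.1346.
Logarithmic decrement δ = 2πζ/√(1 − ζ²) = 2π × 0.1346/√(1 − 0.0181) = 0.8535.
After n cycles, x_n/x₀ = e^(−nδ), so x_8 = 25.8 × e^(−8 × 0.8535) = 25.8 × 0.001083 = 0.02795 mm.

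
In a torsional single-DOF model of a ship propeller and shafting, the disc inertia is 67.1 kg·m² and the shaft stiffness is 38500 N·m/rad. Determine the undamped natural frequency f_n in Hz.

3.81 Hz

ω_n = √(k_t/J) = √(38500/67.1) = √573.8 = 23.95 rad/s.
f_n = ω_n/(2π) = 23.95/6.283 = 3.812 Hz.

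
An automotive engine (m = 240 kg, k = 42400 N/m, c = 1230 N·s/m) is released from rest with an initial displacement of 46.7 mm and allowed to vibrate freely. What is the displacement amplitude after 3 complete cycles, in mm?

ζ = c/(2√(km)) = 1230/(2√(42400 × 240)) = 1230/6380 = 0.1928.
Logarithmic decrement δ = 2πζ/√(1 − ζ²) = 2π × 0.1928/√(1 − 0.0372) = 1.235.
After n cycles, x_n/x₀ = e^(−nδ), so x_3 = 46.7 × e^(−3 × 1.235) = 46.7 × 0.02464 = 1.151 mm.

1.15 mm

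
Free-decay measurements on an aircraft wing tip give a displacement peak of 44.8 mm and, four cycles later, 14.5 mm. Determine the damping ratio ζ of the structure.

0.0448

Logarithmic decrement δ = (1/n)·ln(x₀/x_n) = (1/4)·ln(44.8/14.5) = (1/4)·ln(3.090) = 0.2820.
ζ = δ/√(4π² + δ²) = 0.2820/√(39.48 + 0.0795) = 0.2820/6.290 = 0.04484.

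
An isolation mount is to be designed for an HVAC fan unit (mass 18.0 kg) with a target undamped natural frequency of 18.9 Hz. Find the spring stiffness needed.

254000 N/m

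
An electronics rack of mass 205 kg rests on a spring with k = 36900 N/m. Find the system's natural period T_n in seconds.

0.468 s

ω_n = √(k/m) = √(36900/205) = √180.0 = 13.42 rad/s.
T_n = 2π/ω_n = 6.283/13.42 = 0.4683 s.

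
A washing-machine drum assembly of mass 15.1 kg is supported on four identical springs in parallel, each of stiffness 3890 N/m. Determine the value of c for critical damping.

Parallel springs add: k_eq = 4 × 3890 = 15560 N/m.
c_c = 2√(k_eq·m) = 2√(15560 × 15.1) = 2 × 484.7 = 969.4 N·s/m.

969 N·s/m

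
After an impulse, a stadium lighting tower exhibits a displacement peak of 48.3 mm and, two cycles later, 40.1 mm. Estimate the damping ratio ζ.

Logarithmic decrement δ = (1/n)·ln(x₀/x_n) = (1/2)·ln(48.3/40.1) = (1/2)·ln(1.204) = 0.09303.
ζ = δ/√(4π² + δ²) = 0.09303/√(39.48 + 0.00865) = 0.09303/6.284 = 0.01480.

0.0148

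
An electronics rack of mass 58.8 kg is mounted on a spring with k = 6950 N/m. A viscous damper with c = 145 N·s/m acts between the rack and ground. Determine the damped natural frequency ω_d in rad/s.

10.8 rad/s

ω_n = √(k/m) = √(6950/58.8) = 10.87 rad/s.
Critical damping c_c = 2√(k·m) = 2√(6950 × 58.8) = 1279 N·s/m, so ζ = c/c_c = 145/1279 = 0.1134.
ω_d = ω_n√(1 − ζ²) = 10.87 × √(1 − 0.0129) = 10.80 rad/s.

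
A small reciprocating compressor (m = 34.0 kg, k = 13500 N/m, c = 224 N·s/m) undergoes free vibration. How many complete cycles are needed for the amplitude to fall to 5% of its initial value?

3 cycles

ζ = c/(2√(km)) = 224/(2√(13500 × 34.0)) = 224/1355 = 0.1653.
Logarithmic decrement δ = 2πζ/√(1 − ζ²) = 2π × 0.1653/√(1 − 0.0273) = 1.053.
x_n/x₀ = e^(−nδ) ≤ 0.05; take ln: n ≥ ln(1/0.05)/δ = 2.996/1.053 = 2.844.
So 3 complete cycles are required.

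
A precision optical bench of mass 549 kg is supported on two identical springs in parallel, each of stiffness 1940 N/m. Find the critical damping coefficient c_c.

Parallel springs add: k_eq = 2 × 1940 = 3880 N/m.
c_c = 2√(k_eq·m) = 2√(3880 × 549) = 2 × 1459 = 2919 N·s/m.

2920 N·s/m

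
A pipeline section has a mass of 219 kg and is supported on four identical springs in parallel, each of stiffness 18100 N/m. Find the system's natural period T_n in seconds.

0.346 s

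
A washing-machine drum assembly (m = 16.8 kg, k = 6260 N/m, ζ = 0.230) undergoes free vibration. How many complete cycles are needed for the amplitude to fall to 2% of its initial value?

3 cycles

Logarithmic decrement δ = 2πζ/√(1 − ζ²) = 2π × 0.2300/√(1 − 0.0529) = 1.485.
x_n/x₀ = e^(−nδ) ≤ 0.02; take ln: n ≥ ln(1/0.02)/δ = 3.912/1.485 = 2.634.
So 3 complete cycles are required.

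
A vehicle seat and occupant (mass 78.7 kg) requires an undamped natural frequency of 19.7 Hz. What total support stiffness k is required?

1210000 N/m

ω_n = 2πf_n = 2π × 19.7 = 123.8 rad/s.
k = m·ω_n² = 78.7 × 123.8² = 78.7 × 15320 = 1206000 N/m.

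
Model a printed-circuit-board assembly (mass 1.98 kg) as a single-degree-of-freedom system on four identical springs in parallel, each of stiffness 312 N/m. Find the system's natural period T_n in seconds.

Parallel springs add: k_eq = 4 × 312 = 1248 N/m.
ω_n = √(k_eq/m) = √(1248/1.98) = √630.3 = 25.11 rad/s.
T_n = 2π/ω_n = 6.283/25.11 = 0.2503 s.

0.250 s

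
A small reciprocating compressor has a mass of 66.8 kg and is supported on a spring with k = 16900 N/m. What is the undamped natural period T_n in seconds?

ω_n = √(k/m) = √(16900/66.8) = √253.0 = 15.91 rad/s.
T_n = 2π/ω_n = 6.283/15.91 = 0.3950 s.

0.395 s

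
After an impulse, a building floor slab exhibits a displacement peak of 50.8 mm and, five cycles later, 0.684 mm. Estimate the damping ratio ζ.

0.136

Logarithmic decrement δ = (1/n)·ln(x₀/x_n) = (1/5)·ln(50.8/0.684) = (1/5)·ln(74.27) = 0.8615.
ζ = δ/√(4π² + δ²) = 0.8615/√(39.48 + 0.742) = 0.8615/6.342 = 0.1358.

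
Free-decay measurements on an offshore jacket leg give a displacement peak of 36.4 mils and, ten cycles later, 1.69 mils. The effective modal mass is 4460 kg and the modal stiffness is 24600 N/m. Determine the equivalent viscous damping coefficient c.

Logarithmic decrement δ = (1/n)·ln(x₀/x_n) = (1/10)·ln(36.4/1.69) = (1/10)·ln(21.54) = 0.3070.
ζ = δ/√(4π² + δ²) = 0.3070/√(39.48 + 0.0942) = 0.3070/6.291 = 0.04880.
c = ζ · 2√(km) = 0.04880 × 2√(24600 × 4460) = 0.04880 × 20950 = 1022 N·s/m.

1020 N·s/m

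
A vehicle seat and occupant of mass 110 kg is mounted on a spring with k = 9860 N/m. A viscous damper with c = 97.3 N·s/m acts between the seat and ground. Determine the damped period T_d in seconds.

0.664 s

ω_n = √(k/m) = √(9860/110) = 9.468 rad/s.
Critical damping c_c = 2√(k·m) = 2√(9860 × 110) = 2083 N·s/m, so ζ = c/c_c = 97.3/2083 = 0.04671.
ω_d = ω_n√(1 − ζ²) = 9.468 × √(1 − 0.00218) = 9.457 rad/s.
T_d = 2π/ω_d = 0.6644 s.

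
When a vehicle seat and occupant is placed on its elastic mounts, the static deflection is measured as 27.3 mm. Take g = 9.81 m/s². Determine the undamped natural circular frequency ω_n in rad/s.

ω_n = √(g/δ_st) = √(9.81/0.0273) = √359.3 = 18.96 rad/s.

19.0 rad/s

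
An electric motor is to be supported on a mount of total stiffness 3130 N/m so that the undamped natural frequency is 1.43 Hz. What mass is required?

ω_n = 2πf_n = 2π × 1.43 = 8.985 rad/s.
m = k/ω_n² = 3130/8.985² = 3130/80.73 = 38.77 kg.

38.8 kg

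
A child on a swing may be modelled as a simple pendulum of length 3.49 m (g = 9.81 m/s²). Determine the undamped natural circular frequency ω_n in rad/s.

1.68 rad/s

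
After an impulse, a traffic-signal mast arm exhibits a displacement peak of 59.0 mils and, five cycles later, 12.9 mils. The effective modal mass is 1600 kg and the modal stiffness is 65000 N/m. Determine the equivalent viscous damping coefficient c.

Logarithmic decrement δ = (1/n)·ln(x₀/x_n) = (1/5)·ln(59.0/12.9) = (1/5)·ln(4.574) = 0.3041.
ζ = δ/√(4π² + δ²) = 0.3041/√(39.48 + 0.0925) = 0.3041/6.291 = 0.04834.
c = ζ · 2√(km) = 0.04834 × 2√(65000 × 1600) = 0.04834 × 20400 = 985.9 N·s/m.

986 N·s/m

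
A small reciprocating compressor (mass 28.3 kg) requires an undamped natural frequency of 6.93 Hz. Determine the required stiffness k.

53700 N/m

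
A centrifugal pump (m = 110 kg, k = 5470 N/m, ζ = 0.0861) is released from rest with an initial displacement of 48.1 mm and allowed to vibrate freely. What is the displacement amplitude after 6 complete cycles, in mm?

1.85 mm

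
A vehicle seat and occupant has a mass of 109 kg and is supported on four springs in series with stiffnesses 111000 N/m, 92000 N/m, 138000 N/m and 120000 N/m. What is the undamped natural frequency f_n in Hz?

Series springs: 1/k_eq = 1/111000 + 1/92000 + 1/138000 + 1/120000 = 3.546×10^-5, so k_eq = 28200 N/m.
ω_n = √(k_eq/m) = √(28200/109) = √258.7 = 16.09 rad/s.
f_n = ω_n/(2π) = 16.09/6.283 = 2.560 Hz.

2.56 Hz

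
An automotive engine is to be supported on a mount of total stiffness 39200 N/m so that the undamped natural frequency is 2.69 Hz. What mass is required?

137 kg

ω_n = 2πf_n = 2π × 2.69 = 16.90 rad/s.
m = k/ω_n² = 39200/16.90² = 39200/285.7 = 137.2 kg.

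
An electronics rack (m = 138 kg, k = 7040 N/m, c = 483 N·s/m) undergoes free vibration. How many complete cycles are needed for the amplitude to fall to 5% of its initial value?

2 cycles

ζ = c/(2√(km)) = 483/(2√(7040 × 138)) = 483/1971 = 0.2450.
Logarithmic decrement δ = 2πζ/√(1 − ζ²) = 2π × 0.2450/√(1 − 0.0600) = 1.588.
x_n/x₀ = e^(−nδ) ≤ 0.05; take ln: n ≥ ln(1/0.05)/δ = 2.996/1.588 = 1.887.
So 2 complete cycles are required.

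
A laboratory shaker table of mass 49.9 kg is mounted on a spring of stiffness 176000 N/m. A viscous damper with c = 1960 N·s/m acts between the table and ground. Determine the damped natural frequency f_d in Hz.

8.92 Hz

ω_n = √(k/m) = √(176000/49.9) = 59.39 rad/s.
Critical damping c_c = 2√(k·m) = 2√(176000 × 49.9) = 5927 N·s/m, so ζ = c/c_c = 1960/5927 = 0.3307.
ω_d = ω_n√(1 − ζ²) = 59.39 × √(1 − 0.109) = 56.05 rad/s.
f_d = ω_d/(2π) = 8.920 Hz.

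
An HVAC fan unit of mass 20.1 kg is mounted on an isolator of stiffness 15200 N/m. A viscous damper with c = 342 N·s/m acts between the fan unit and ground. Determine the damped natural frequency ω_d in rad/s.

26.2 rad/s

ω_n = √(k/m) = √(15200/20.1) = 27.50 rad/s.
Critical damping c_c = 2√(k·m) = 2√(15200 × 20.1) = 1105 N·s/m, so ζ = c/c_c = 342/1105 = 0.3094.
ω_d = ω_n√(1 − ζ²) = 27.50 × √(1 − 0.0957) = 26.15 rad/s.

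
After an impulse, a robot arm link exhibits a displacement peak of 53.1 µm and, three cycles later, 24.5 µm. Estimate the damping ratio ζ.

0.0410

Logarithmic decrement δ = (1/n)·ln(x₀/x_n) = (1/3)·ln(53.1/24.5) = (1/3)·ln(2.167) = 0.2578.
ζ = δ/√(4π² + δ²) = 0.2578/√(39.48 + 0.0665) = 0.2578/6.288 = 0.04100.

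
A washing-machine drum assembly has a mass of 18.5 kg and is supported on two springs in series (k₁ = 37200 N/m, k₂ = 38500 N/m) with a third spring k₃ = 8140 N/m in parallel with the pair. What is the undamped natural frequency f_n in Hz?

Series pair: k_s = k₁k₂/(k₁+k₂) = (37200)(38500)/(37200 + 38500) = 18920 N/m. In parallel with k₃: k_eq = 18920 + 8140 = 27060 N/m.
ω_n = √(k_eq/m) = √(27060/18.5) = √1463 = 38.24 rad/s.
f_n = ω_n/(2π) = 38.24/6.283 = 6.087 Hz.

6.09 Hz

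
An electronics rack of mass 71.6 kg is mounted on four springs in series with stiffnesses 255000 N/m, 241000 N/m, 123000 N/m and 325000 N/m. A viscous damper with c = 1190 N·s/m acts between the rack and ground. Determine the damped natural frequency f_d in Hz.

Series springs: 1/k_eq = 1/255000 + 1/241000 + 1/123000 + 1/325000 = 1.928×10^-5, so k_eq = 51870 N/m.
ω_n = √(k_eq/m) = √(51870/71.6) = 26.92 rad/s.
Critical damping c_c = 2√(k_eq·m) = 2√(51870 × 71.6) = 3854 N·s/m, so ζ = c/c_c = 1190/3854 = 0.3087.
ω_d = ω_n√(1 − ζ²) = 26.92 × √(1 − 0.0953) = 25.60 rad/s.
f_d = ω_d/(2π) = 4.075 Hz.

4.07 Hz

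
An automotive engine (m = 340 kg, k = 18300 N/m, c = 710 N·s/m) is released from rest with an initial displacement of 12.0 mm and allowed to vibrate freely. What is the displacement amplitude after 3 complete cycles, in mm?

ζ = c/(2√(km)) = 710/(2√(18300 × 340)) = 710/4989 = 0.1423.
Logarithmic decrement δ = 2πζ/√(1 − ζ²) = 2π × 0.1423/√(1 − 0.0203) = 0.9034.
After n cycles, x_n/x₀ = e^(−nδ), so x_3 = 12.0 × e^(−3 × 0.9034) = 12.0 × 0.06652 = 0.7982 mm.

0.798 mm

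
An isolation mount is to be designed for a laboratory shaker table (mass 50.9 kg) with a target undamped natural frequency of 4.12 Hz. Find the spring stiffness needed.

ω_n = 2πf_n = 2π × 4.12 = 25.89 rad/s.
k = m·ω_n² = 50.9 × 25.89² = 50.9 × 670.1 = 34110 N/m.

34100 N/m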